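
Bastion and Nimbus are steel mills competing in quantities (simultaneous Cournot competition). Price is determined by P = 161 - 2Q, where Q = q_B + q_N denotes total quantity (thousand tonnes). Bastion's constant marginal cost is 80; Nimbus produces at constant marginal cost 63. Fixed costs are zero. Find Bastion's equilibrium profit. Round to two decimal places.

227.56

Bastion's profit: π_B = (161 - 2Q)q_B - (80q_B). Setting ∂π_B/∂q_B = 0: 81 - 4q_B - 2(q_N) = 0.
Nimbus's first-order condition: 98 - 4q_N - 2(q_B) = 0.
Rearranging gives the reaction functions q_B = (81 - 2q_N)/4 and q_N = (98 - 2q_B)/4.
Substituting one into the other gives q_B = 32/3 and q_N = 115/6.
Price P = 161 - 2·(179/6) = 304/3.
Bastion's profit: (304/3 - 80)·(32/3) = 227.5556.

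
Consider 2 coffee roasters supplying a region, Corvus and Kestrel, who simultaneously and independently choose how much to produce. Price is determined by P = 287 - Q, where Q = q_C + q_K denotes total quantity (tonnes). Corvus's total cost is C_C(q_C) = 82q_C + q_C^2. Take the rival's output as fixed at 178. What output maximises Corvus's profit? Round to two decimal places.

6.75

With the rival's output fixed at 178, Corvus's profit is π_C = (287 - 178 - q_C)q_C - (82q_C + q_C²) = (109 - q_C)q_C - (82q_C + q_C²).
∂π_C/∂q_C = 27 - 4q_C = 0, so q_C = 27/4.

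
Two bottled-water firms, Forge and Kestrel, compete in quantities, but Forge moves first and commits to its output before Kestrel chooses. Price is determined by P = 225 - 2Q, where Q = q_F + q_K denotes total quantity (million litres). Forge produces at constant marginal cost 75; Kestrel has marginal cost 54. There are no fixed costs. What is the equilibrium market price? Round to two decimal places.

The follower Kestrel best-responds to any q_F: π_K = (225 - 2Q)q_K - 54q_K.
Setting the follower's marginal profit to zero, 171 - 2q_F - 4q_K = 0, i.e. q_K = (171 - 2q_F)/4.
The leader anticipates this reaction. Substituting into P = 225 - 2Q gives P = 279/2 - q_F, so π_F = (279/2 - q_F)q_F - 75q_F.
Maximising: ∂π_F/∂q_F = 129/2 - 2q_F = 0, giving q_F = 129/4.
Then q_K = (171 - 2·(129/4))/4 = 213/8.
Total output Q = 471/8, so price P = 225 - 2·(471/8) = 429/4.

107.25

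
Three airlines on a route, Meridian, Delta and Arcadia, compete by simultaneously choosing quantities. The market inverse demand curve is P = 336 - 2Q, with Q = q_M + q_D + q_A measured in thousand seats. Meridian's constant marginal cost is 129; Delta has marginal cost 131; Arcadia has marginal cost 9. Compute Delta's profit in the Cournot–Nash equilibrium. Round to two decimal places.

205.03

Meridian's profit: π_M = (336 - 2Q)q_M - (129q_M). Setting ∂π_M/∂q_M = 0: 207 - 4q_M - 2(q_D + q_A) = 0.
Delta's first-order condition: 205 - 4q_D - 2(q_M + q_A) = 0.
Arcadia's profit: π_A = (336 - 2Q)q_A - (9q_A). Setting ∂π_A/∂q_A = 0: 327 - 4q_A - 2(q_M + q_D) = 0.
Summing all 3 equations gives 739 − 8Q = 0, hence Q = 739/8.
Back-substituting: q_M = (207 − 739/4)/2 = 89/8, q_D = (205 − 739/4)/2 = 81/8, q_A = (327 − 739/4)/2 = 569/8.
Price P = 336 - 2·(739/8) = 605/4.
Delta's profit: (605/4 - 131)·(81/8) = 205.0313.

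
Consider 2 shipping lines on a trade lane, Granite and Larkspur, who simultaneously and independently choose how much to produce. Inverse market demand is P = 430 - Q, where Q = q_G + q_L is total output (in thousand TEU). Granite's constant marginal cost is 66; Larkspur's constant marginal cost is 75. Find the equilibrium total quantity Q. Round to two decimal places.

Granite's profit: π_G = (430 - Q)q_G - (66q_G). Setting ∂π_G/∂q_G = 0: 364 - 2q_G - (q_L) = 0.
Larkspur's profit: π_L = (430 - Q)q_L - (75q_L). Setting ∂π_L/∂q_L = 0: 355 - 2q_L - (q_G) = 0.
So q_G = (364 - q_L)/2 and q_L = (355 - q_G)/2.
Substituting one into the other gives q_G = 373/3 and q_L = 346/3.
Total output Q = 373/3 + 346/3 = 719/3.

239.67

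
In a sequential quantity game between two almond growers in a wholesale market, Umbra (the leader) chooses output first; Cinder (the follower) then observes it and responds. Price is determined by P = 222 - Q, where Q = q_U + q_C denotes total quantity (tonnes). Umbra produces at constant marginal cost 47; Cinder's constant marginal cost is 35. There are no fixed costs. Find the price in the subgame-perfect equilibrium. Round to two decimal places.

87.75

Solve by backward induction. Given q_U, the follower Cinder maximises π_C = (222 - q_U - q_C)q_C - 35q_C.
Follower FOC: 187 - q_U - 2q_C = 0, so q_C(q_U) = (187 - q_U)/2.
Umbra substitutes q_C(q_U) into its own profit: π_U = q_U(222 - q_U - (187 - q_U)/2) - 47q_U = (257/2 - (1/2)q_U)q_U - 47q_U.
Maximising: ∂π_U/∂q_U = 163/2 - q_U = 0, giving q_U = 163/2.
Then q_C = (187 - 163/2)/2 = 211/4.
Total output Q = 537/4, so price P = 222 - 537/4 = 351/4.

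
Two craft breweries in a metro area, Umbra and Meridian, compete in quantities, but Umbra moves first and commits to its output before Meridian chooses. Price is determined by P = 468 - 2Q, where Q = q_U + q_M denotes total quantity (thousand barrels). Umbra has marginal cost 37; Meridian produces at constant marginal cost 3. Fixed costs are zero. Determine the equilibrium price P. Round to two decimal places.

136.25

The follower Meridian best-responds to any q_U: π_M = (468 - 2Q)q_M - 3q_M.
∂π_M/∂q_M = 465 - 2q_U - 4q_M = 0 gives the reaction function q_M = (465 - 2q_U)/4.
Umbra substitutes q_M(q_U) into its own profit: π_U = q_U(468 - 2q_U - (465 - 2q_U)/2) - 37q_U = (471/2 - q_U)q_U - 37q_U.
Maximising: ∂π_U/∂q_U = 397/2 - 2q_U = 0, giving q_U = 397/4.
Then q_M = (465 - 2·(397/4))/4 = 533/8.
Total output Q = 1327/8, so price P = 468 - 2·(1327/8) = 545/4.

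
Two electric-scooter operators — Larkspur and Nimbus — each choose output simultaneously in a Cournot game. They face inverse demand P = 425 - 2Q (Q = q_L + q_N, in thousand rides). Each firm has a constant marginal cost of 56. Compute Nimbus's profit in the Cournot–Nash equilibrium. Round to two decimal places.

Each firm earns π_i = (425 - 2Q)q_i - 56q_i.
Setting ∂π_i/∂q_i = 0 with rivals' quantities fixed: 369 - 4q_i - 2q_j = 0.
With identical firms every q_j equals q_i, so q_j = q_i and 369 = 6q_i, giving q_i = 123/2.
Price P = 425 - 2·123 = 179.
Nimbus's profit: (179 - 56)·(123/2) = 7564.5000.

7564.50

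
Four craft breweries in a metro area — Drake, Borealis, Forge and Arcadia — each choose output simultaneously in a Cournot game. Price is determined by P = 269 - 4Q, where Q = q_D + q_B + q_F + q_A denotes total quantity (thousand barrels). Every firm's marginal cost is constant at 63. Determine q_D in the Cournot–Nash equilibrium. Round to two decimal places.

Each firm earns π_i = (269 - 4Q)q_i - 63q_i.
First-order condition (treating rivals' output as given): 206 - 8q_i - 4·Σ_{j≠i} q_j = 0.
By symmetry each firm produces the same amount; substituting Σ_{j≠i} q_j = 3q_i yields q_i = 206/20 = 103/10.

10.30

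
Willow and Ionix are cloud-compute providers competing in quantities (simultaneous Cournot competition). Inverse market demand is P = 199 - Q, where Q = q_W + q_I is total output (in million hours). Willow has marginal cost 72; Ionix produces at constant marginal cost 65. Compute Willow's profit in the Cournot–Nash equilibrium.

1600

Willow's profit: π_W = (199 - Q)q_W - (72q_W). Setting ∂π_W/∂q_W = 0: 127 - 2q_W - (q_I) = 0.
Ionix's first-order condition: 134 - 2q_I - (q_W) = 0.
So q_W = (127 - q_I)/2 and q_I = (134 - q_W)/2.
Substituting one into the other gives q_W = 40 and q_I = 47.
Price P = 199 - 87 = 112.
Willow's profit: (112 - 72)·40 = 1600.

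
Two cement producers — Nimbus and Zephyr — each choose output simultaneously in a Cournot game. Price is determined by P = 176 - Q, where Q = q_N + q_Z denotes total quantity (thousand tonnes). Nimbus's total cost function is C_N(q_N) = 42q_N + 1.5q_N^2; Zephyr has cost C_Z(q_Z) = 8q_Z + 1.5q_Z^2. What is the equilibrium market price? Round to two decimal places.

Nimbus's profit: π_N = (176 - Q)q_N - (42q_N + (3/2)q_N²). Setting ∂π_N/∂q_N = 0: 134 - 5q_N - (q_Z) = 0.
Zephyr's profit: π_Z = (176 - Q)q_Z - (8q_Z + (3/2)q_Z²). Setting ∂π_Z/∂q_Z = 0: 168 - 5q_Z - (q_N) = 0.
Best responses: q_N = (134 - q_Z)/5, q_Z = (168 - q_N)/5.
Solving the pair: q_N = 251/12, q_Z = 353/12.
Total output Q = 151/3, so price P = 176 - 151/3 = 377/3.

125.67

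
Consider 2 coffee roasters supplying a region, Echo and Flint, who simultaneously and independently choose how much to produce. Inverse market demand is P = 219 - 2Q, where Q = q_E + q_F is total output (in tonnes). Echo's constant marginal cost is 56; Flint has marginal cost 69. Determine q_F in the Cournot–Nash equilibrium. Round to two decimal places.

Echo's profit: π_E = (219 - 2Q)q_E - (56q_E). Setting ∂π_E/∂q_E = 0: 163 - 4q_E - 2(q_F) = 0.
Flint's profit: π_F = (219 - 2Q)q_F - (69q_F). Setting ∂π_F/∂q_F = 0: 150 - 4q_F - 2(q_E) = 0.
So q_E = (163 - 2q_F)/4 and q_F = (150 - 2q_E)/4.
Solving the pair: q_E = 88/3, q_F = 137/6.

22.83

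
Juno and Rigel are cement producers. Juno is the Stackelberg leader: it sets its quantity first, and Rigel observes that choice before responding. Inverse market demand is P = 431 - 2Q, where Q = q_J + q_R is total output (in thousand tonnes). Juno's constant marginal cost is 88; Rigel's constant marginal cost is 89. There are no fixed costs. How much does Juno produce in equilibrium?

86

The follower Rigel best-responds to any q_J: π_R = (431 - 2Q)q_R - 89q_R.
Follower FOC: 342 - 2q_J - 4q_R = 0, so q_R(q_J) = (342 - 2q_J)/4.
The leader anticipates this reaction. Substituting into P = 431 - 2Q gives P = 260 - q_J, so π_J = (260 - q_J)q_J - 88q_J.
Maximising: ∂π_J/∂q_J = 172 - 2q_J = 0, giving q_J = 86.
Then q_R = (342 - 2·86)/4 = 85/2.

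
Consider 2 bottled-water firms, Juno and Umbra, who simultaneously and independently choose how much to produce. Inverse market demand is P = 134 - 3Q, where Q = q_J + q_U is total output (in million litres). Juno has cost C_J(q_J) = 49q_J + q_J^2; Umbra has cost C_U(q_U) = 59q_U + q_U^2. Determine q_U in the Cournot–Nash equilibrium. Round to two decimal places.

6.27

Juno's profit: π_J = (134 - 3Q)q_J - (49q_J + q_J²). Setting ∂π_J/∂q_J = 0: 85 - 8q_J - 3(q_U) = 0.
Umbra's profit: π_U = (134 - 3Q)q_U - (59q_U + q_U²). Setting ∂π_U/∂q_U = 0: 75 - 8q_U - 3(q_J) = 0.
Best responses: q_J = (85 - 3q_U)/8, q_U = (75 - 3q_J)/8.
Substituting one into the other gives q_J = 91/11 and q_U = 69/11.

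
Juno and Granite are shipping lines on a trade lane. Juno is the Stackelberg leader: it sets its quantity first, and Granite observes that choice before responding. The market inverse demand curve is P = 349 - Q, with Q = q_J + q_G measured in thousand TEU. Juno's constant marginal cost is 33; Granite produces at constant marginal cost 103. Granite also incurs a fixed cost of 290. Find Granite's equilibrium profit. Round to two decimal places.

The follower Granite best-responds to any q_J: π_G = (349 - Q)q_G - 103q_G.
∂π_G/∂q_G = 246 - q_J - 2q_G = 0 gives the reaction function q_G = (246 - q_J)/2.
Juno substitutes q_G(q_J) into its own profit: π_J = q_J(349 - q_J - (246 - q_J)/2) - 33q_J = (226 - (1/2)q_J)q_J - 33q_J.
The leader's first-order condition 193 - q_J = 0 yields q_J = 193.
Then q_G = (246 - 193)/2 = 53/2.
Price P = 349 - 439/2 = 259/2.
Granite's profit: (259/2 - 103)·(53/2) - 290 = 1649/4.

412.25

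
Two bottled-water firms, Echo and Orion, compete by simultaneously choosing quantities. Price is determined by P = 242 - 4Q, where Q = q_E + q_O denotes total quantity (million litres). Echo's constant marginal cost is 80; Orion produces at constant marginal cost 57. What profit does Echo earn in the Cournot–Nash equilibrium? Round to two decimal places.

536.69

Echo's profit: π_E = (242 - 4Q)q_E - (80q_E). Setting ∂π_E/∂q_E = 0: 162 - 8q_E - 4(q_O) = 0.
Orion's first-order condition: 185 - 8q_O - 4(q_E) = 0.
Rearranging gives the reaction functions q_E = (162 - 4q_O)/8 and q_O = (185 - 4q_E)/8.
Solving the pair: q_E = 139/12, q_O = 52/3.
Price P = 242 - 4·(347/12) = 379/3.
Echo's profit: (379/3 - 80)·(139/12) = 536.6944.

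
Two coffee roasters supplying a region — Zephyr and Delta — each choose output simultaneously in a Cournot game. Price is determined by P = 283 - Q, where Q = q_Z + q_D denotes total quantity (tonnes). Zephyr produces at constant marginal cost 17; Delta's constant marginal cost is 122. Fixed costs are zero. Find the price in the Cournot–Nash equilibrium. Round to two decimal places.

140.67

Zephyr's profit: π_Z = (283 - Q)q_Z - (17q_Z). Setting ∂π_Z/∂q_Z = 0: 266 - 2q_Z - (q_D) = 0.
Delta's profit: π_D = (283 - Q)q_D - (122q_D). Setting ∂π_D/∂q_D = 0: 161 - 2q_D - (q_Z) = 0.
Best responses: q_Z = (266 - q_D)/2, q_D = (161 - q_Z)/2.
Substituting one into the other gives q_Z = 371/3 and q_D = 56/3.
Total output Q = 427/3, so price P = 283 - 427/3 = 422/3.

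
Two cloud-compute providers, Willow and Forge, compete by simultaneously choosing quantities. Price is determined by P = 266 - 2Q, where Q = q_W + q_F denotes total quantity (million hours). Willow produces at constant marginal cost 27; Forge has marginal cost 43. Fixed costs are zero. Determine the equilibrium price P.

Willow's profit: π_W = (266 - 2Q)q_W - (27q_W). Setting ∂π_W/∂q_W = 0: 239 - 4q_W - 2(q_F) = 0.
Forge's profit: π_F = (266 - 2Q)q_F - (43q_F). Setting ∂π_F/∂q_F = 0: 223 - 4q_F - 2(q_W) = 0.
So q_W = (239 - 2q_F)/4 and q_F = (223 - 2q_W)/4.
Substituting one into the other gives q_W = 85/2 and q_F = 69/2.
Total output Q = 77, so price P = 266 - 2·77 = 112.

112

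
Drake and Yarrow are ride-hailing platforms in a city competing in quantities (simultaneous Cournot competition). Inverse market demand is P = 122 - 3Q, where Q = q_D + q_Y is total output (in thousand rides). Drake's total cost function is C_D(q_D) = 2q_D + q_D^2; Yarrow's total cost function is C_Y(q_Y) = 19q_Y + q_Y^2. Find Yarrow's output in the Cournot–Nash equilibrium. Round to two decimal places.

Drake's profit: π_D = (122 - 3Q)q_D - (2q_D + q_D²). Setting ∂π_D/∂q_D = 0: 120 - 8q_D - 3(q_Y) = 0.
Yarrow's first-order condition: 103 - 8q_Y - 3(q_D) = 0.
So q_D = (120 - 3q_Y)/8 and q_Y = (103 - 3q_D)/8.
Solving the pair: q_D = 651/55, q_Y = 464/55.

8.44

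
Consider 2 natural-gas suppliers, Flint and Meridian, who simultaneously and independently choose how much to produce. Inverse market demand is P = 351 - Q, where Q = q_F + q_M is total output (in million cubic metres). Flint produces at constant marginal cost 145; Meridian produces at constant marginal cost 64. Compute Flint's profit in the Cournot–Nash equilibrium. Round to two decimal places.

Flint's profit: π_F = (351 - Q)q_F - (145q_F). Setting ∂π_F/∂q_F = 0: 206 - 2q_F - (q_M) = 0.
Meridian's first-order condition: 287 - 2q_M - (q_F) = 0.
Rearranging gives the reaction functions q_F = (206 - q_M)/2 and q_M = (287 - q_F)/2.
Solving the pair: q_F = 125/3, q_M = 368/3.
Price P = 351 - 493/3 = 560/3.
Flint's profit: (560/3 - 145)·(125/3) = 1736.1111.

1736.11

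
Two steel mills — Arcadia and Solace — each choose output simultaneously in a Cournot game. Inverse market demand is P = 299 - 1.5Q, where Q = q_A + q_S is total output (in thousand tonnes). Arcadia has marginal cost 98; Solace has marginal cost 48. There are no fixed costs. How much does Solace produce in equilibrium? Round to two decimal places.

66.89

Arcadia's profit: π_A = (299 - 1.5Q)q_A - (98q_A). Setting ∂π_A/∂q_A = 0: 201 - 3q_A - (3/2)(q_S) = 0.
Solace's profit: π_S = (299 - 1.5Q)q_S - (48q_S). Setting ∂π_S/∂q_S = 0: 251 - 3q_S - (3/2)(q_A) = 0.
Best responses: q_A = (201 - (3/2)q_S)/3, q_S = (251 - (3/2)q_A)/3.
Substituting one into the other gives q_A = 302/9 and q_S = 602/9.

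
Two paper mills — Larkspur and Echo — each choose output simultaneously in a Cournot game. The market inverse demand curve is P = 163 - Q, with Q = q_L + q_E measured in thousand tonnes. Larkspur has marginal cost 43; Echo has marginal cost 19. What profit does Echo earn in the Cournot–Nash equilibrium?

Larkspur's profit: π_L = (163 - Q)q_L - (43q_L). Setting ∂π_L/∂q_L = 0: 120 - 2q_L - (q_E) = 0.
Echo's profit: π_E = (163 - Q)q_E - (19q_E). Setting ∂π_E/∂q_E = 0: 144 - 2q_E - (q_L) = 0.
Best responses: q_L = (120 - q_E)/2, q_E = (144 - q_L)/2.
Solving the pair: q_L = 32, q_E = 56.
Price P = 163 - 88 = 75.
Echo's profit: (75 - 19)·56 = 3136.

3136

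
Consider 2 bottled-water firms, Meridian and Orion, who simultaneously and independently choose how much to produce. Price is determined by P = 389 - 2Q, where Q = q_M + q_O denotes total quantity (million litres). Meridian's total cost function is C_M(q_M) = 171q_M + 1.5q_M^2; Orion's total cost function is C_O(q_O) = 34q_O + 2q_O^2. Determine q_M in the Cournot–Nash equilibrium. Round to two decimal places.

19.88

Meridian's profit: π_M = (389 - 2Q)q_M - (171q_M + (3/2)q_M²). Setting ∂π_M/∂q_M = 0: 218 - 7q_M - 2(q_O) = 0.
Orion's first-order condition: 355 - 8q_O - 2(q_M) = 0.
So q_M = (218 - 2q_O)/7 and q_O = (355 - 2q_M)/8.
Solving the pair: q_M = 517/26, q_O = 39.4038.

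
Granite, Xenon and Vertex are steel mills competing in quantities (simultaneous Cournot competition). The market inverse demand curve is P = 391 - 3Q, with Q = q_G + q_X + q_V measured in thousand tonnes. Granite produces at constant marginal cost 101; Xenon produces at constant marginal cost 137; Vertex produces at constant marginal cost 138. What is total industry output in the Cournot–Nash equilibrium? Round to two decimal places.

66.42

Granite's profit: π_G = (391 - 3Q)q_G - (101q_G). Setting ∂π_G/∂q_G = 0: 290 - 6q_G - 3(q_X + q_V) = 0.
Xenon's profit: π_X = (391 - 3Q)q_X - (137q_X). Setting ∂π_X/∂q_X = 0: 254 - 6q_X - 3(q_G + q_V) = 0.
Vertex's first-order condition: 253 - 6q_V - 3(q_G + q_X) = 0.
Adding the 3 conditions: 797 − 6Q − 6Q = 0, i.e. Q = 797/12.
Back-substituting: q_G = (290 − 797/4)/3 = 121/4, q_X = (254 − 797/4)/3 = 73/4, q_V = (253 − 797/4)/3 = 215/12.
Total output Q = 121/4 + 73/4 + 215/12 = 797/12.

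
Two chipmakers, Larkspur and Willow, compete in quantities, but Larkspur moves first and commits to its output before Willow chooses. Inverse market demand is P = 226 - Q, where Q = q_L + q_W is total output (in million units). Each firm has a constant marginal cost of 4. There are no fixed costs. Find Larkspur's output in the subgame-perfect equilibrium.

111

The follower Willow best-responds to any q_L: π_W = (226 - Q)q_W - 4q_W.
∂π_W/∂q_W = 222 - q_L - 2q_W = 0 gives the reaction function q_W = (222 - q_L)/2.
The leader anticipates this reaction. Substituting into P = 226 - Q gives P = 115 - (1/2)q_L, so π_L = (115 - (1/2)q_L)q_L - 4q_L.
Maximising: ∂π_L/∂q_L = 111 - q_L = 0, giving q_L = 111.
Then q_W = (222 - 111)/2 = 111/2.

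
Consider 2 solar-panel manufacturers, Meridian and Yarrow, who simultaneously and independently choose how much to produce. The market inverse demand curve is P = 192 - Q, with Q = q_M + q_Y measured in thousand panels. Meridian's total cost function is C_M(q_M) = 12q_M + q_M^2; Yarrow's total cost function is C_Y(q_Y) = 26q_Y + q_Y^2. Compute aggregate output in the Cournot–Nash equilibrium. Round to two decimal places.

Meridian's profit: π_M = (192 - Q)q_M - (12q_M + q_M²). Setting ∂π_M/∂q_M = 0: 180 - 4q_M - (q_Y) = 0.
Yarrow's first-order condition: 166 - 4q_Y - (q_M) = 0.
Best responses: q_M = (180 - q_Y)/4, q_Y = (166 - q_M)/4.
Solving the pair: q_M = 554/15, q_Y = 484/15.
Total output Q = 554/15 + 484/15 = 346/5.

69.20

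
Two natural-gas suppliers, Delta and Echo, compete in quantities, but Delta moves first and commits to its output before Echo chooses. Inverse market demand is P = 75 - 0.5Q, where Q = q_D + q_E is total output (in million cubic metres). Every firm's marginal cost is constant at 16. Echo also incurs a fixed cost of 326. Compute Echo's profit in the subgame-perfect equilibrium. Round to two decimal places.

The follower Echo best-responds to any q_D: π_E = (75 - 0.5Q)q_E - 16q_E.
∂π_E/∂q_E = 59 - (1/2)q_D - q_E = 0 gives the reaction function q_E = (59 - (1/2)q_D).
The leader anticipates this reaction. Substituting into P = 75 - 0.5Q gives P = 91/2 - (1/4)q_D, so π_D = (91/2 - (1/4)q_D)q_D - 16q_D.
Maximising: ∂π_D/∂q_D = 59/2 - (1/2)q_D = 0, giving q_D = 59.
Then q_E = (59 - (1/2)·59) = 59/2.
Price P = 75 - (1/2)·(177/2) = 123/4.
Echo's profit: (123/4 - 16)·(59/2) - 326 = 873/8.

109.13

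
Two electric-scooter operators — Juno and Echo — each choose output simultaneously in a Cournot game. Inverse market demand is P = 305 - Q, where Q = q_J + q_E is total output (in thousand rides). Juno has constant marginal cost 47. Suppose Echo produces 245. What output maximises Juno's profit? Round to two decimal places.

6.50

With the rival's output fixed at 245, Juno's profit is π_J = (305 - 245 - q_J)q_J - (47q_J) = (60 - q_J)q_J - (47q_J).
∂π_J/∂q_J = 13 - 2q_J = 0, so q_J = 13/2.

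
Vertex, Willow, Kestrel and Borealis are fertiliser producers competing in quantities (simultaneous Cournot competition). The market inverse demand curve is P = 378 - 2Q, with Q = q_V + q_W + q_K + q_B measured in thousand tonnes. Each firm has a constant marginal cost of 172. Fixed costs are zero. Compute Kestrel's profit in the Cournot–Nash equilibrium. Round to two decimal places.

848.72

Each firm earns π_i = (378 - 2Q)q_i - 172q_i.
First-order condition (treating rivals' output as given): 206 - 4q_i - 2·Σ_{j≠i} q_j = 0.
By symmetry each firm produces the same amount; substituting Σ_{j≠i} q_j = 3q_i yields q_i = 206/10 = 103/5.
Price P = 378 - 2·(412/5) = 1066/5.
Kestrel's profit: (1066/5 - 172)·(103/5) = 848.7200.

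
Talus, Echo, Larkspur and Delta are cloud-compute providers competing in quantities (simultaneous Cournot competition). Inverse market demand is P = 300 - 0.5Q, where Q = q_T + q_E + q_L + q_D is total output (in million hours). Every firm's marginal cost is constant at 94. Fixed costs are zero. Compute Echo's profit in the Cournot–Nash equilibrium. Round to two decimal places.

3394.88

A representative firm's profit is π_i = q_i(300 - 0.5Q) - 94q_i.
Setting ∂π_i/∂q_i = 0 with rivals' quantities fixed: 206 - q_i - (1/2)·Σ_{j≠i} q_j = 0.
With identical firms every q_j equals q_i, so Σ_{j≠i} q_j = 3q_i and 206 = (5/2)q_i, giving q_i = 412/5.
Price P = 300 - (1/2)·(1648/5) = 676/5.
Echo's profit: (676/5 - 94)·(412/5) = 3394.8800.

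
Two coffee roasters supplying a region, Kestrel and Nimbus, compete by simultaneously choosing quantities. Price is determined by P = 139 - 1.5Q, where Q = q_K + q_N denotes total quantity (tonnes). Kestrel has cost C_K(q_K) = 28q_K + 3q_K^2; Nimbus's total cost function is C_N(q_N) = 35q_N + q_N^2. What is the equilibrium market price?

98

Kestrel's profit: π_K = (139 - 1.5Q)q_K - (28q_K + 3q_K²). Setting ∂π_K/∂q_K = 0: 111 - 9q_K - (3/2)(q_N) = 0.
Nimbus's profit: π_N = (139 - 1.5Q)q_N - (35q_N + q_N²). Setting ∂π_N/∂q_N = 0: 104 - 5q_N - (3/2)(q_K) = 0.
So q_K = (111 - (3/2)q_N)/9 and q_N = (104 - (3/2)q_K)/5.
Substituting one into the other gives q_K = 28/3 and q_N = 18.
Total output Q = 82/3, so price P = 139 - (3/2)·(82/3) = 98.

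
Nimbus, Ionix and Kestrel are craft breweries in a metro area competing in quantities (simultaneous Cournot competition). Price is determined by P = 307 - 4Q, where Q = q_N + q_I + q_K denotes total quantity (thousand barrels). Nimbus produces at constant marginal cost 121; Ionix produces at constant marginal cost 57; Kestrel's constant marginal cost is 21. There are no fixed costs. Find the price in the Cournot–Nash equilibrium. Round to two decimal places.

126.50

Nimbus's profit: π_N = (307 - 4Q)q_N - (121q_N). Setting ∂π_N/∂q_N = 0: 186 - 8q_N - 4(q_I + q_K) = 0.
Ionix's first-order condition: 250 - 8q_I - 4(q_N + q_K) = 0.
Kestrel's profit: π_K = (307 - 4Q)q_K - (21q_K). Setting ∂π_K/∂q_K = 0: 286 - 8q_K - 4(q_N + q_I) = 0.
Adding the 3 conditions: 722 − 8Q − 8Q = 0, i.e. Q = 361/8.
Back-substituting: q_N = (186 − 361/2)/4 = 11/8, q_I = (250 − 361/2)/4 = 139/8, q_K = (286 − 361/2)/4 = 211/8.
Total output Q = 361/8, so price P = 307 - 4·(361/8) = 253/2.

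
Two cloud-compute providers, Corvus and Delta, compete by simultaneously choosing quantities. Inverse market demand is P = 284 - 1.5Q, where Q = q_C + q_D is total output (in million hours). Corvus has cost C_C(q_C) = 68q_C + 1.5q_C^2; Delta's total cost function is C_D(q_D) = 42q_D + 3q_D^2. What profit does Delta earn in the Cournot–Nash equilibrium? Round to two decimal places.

Corvus's profit: π_C = (284 - 1.5Q)q_C - (68q_C + (3/2)q_C²). Setting ∂π_C/∂q_C = 0: 216 - 6q_C - (3/2)(q_D) = 0.
Delta's profit: π_D = (284 - 1.5Q)q_D - (42q_D + 3q_D²). Setting ∂π_D/∂q_D = 0: 242 - 9q_D - (3/2)(q_C) = 0.
Best responses: q_C = (216 - (3/2)q_D)/6, q_D = (242 - (3/2)q_C)/9.
Solving the pair: q_C = 30.5507, q_D = 1504/69.
Price P = 284 - (3/2)·(1204/23) = 205.4783.
Delta's profit: 205.4783·(1504/69) - 42·(1504/69) - 3(1504/69)² = 2138.0113.

2138.01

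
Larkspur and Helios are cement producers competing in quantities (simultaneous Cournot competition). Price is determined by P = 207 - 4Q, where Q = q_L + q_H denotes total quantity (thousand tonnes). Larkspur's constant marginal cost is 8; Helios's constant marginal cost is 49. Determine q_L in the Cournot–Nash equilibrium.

Larkspur's profit: π_L = (207 - 4Q)q_L - (8q_L). Setting ∂π_L/∂q_L = 0: 199 - 8q_L - 4(q_H) = 0.
Helios's first-order condition: 158 - 8q_H - 4(q_L) = 0.
Best responses: q_L = (199 - 4q_H)/8, q_H = (158 - 4q_L)/8.
Solving the pair: q_L = 20, q_H = 39/4.

20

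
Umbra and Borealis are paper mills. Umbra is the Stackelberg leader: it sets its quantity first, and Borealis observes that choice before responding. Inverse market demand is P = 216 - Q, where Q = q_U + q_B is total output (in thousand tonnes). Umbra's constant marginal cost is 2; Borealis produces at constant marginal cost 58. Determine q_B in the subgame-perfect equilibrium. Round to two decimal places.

11.50

Solve by backward induction. Given q_U, the follower Borealis maximises π_B = (216 - q_U - q_B)q_B - 58q_B.
∂π_B/∂q_B = 158 - q_U - 2q_B = 0 gives the reaction function q_B = (158 - q_U)/2.
The leader anticipates this reaction. Substituting into P = 216 - Q gives P = 137 - (1/2)q_U, so π_U = (137 - (1/2)q_U)q_U - 2q_U.
Leader FOC: 135 - q_U = 0, so q_U = 135.
Then q_B = (158 - 135)/2 = 23/2.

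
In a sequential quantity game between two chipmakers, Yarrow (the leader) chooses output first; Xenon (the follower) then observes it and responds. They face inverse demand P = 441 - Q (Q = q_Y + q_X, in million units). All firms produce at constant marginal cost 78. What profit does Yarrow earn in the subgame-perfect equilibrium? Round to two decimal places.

16471.13

Solve by backward induction. Given q_Y, the follower Xenon maximises π_X = (441 - q_Y - q_X)q_X - 78q_X.
∂π_X/∂q_X = 363 - q_Y - 2q_X = 0 gives the reaction function q_X = (363 - q_Y)/2.
The leader anticipates this reaction. Substituting into P = 441 - Q gives P = 519/2 - (1/2)q_Y, so π_Y = (519/2 - (1/2)q_Y)q_Y - 78q_Y.
Maximising: ∂π_Y/∂q_Y = 363/2 - q_Y = 0, giving q_Y = 363/2.
Then q_X = (363 - 363/2)/2 = 363/4.
Price P = 441 - 1089/4 = 675/4.
Yarrow's profit: (675/4 - 78)·(363/2) = 16471.1250.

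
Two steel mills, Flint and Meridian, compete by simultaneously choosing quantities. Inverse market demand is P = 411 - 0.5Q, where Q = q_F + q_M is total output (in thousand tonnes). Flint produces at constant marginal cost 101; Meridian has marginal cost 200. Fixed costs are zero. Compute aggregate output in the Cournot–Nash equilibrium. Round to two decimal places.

347.33

Flint's profit: π_F = (411 - 0.5Q)q_F - (101q_F). Setting ∂π_F/∂q_F = 0: 310 - q_F - (1/2)(q_M) = 0.
Meridian's first-order condition: 211 - q_M - (1/2)(q_F) = 0.
Best responses: q_F = (310 - (1/2)q_M), q_M = (211 - (1/2)q_F).
Substituting one into the other gives q_F = 818/3 and q_M = 224/3.
Total output Q = 818/3 + 224/3 = 1042/3.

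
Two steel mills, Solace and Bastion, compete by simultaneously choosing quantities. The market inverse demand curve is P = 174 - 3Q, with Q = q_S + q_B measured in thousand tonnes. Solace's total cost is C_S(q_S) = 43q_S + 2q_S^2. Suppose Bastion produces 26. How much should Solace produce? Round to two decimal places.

5.30

With the rival's output fixed at 26, Solace's profit is π_S = (174 - 3·26 - 3q_S)q_S - (43q_S + 2q_S²) = (96 - 3q_S)q_S - (43q_S + 2q_S²).
∂π_S/∂q_S = 53 - 10q_S = 0, so q_S = 53/10.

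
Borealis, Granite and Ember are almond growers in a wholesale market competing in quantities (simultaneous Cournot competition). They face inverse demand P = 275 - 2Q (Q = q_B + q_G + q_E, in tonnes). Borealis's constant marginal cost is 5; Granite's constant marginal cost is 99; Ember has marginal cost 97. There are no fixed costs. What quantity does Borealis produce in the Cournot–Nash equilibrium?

Borealis's profit: π_B = (275 - 2Q)q_B - (5q_B). Setting ∂π_B/∂q_B = 0: 270 - 4q_B - 2(q_G + q_E) = 0.
Granite's profit: π_G = (275 - 2Q)q_G - (99q_G). Setting ∂π_G/∂q_G = 0: 176 - 4q_G - 2(q_B + q_E) = 0.
Ember's profit: π_E = (275 - 2Q)q_E - (97q_E). Setting ∂π_E/∂q_E = 0: 178 - 4q_E - 2(q_B + q_G) = 0.
Adding the 3 first-order conditions: 624 − 8Q = 0, so Q = 78.
Back-substituting: q_B = (270 − 156)/2 = 57, q_G = (176 − 156)/2 = 10, q_E = (178 − 156)/2 = 11.

57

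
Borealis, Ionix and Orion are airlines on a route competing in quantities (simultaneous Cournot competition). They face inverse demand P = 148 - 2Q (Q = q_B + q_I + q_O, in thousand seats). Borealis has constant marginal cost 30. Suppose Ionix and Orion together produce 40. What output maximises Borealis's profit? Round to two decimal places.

9.50

With rivals' combined output fixed at 40, Borealis's profit is π_B = (148 - 2·40 - 2q_B)q_B - (30q_B) = (68 - 2q_B)q_B - (30q_B).
∂π_B/∂q_B = 38 - 4q_B = 0, so q_B = 19/2.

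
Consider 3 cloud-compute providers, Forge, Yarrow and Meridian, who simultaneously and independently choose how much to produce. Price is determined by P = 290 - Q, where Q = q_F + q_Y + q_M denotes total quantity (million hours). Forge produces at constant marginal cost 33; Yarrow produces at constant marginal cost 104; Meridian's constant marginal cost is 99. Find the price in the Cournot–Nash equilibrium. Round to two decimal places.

131.50

Forge's profit: π_F = (290 - Q)q_F - (33q_F). Setting ∂π_F/∂q_F = 0: 257 - 2q_F - (q_Y + q_M) = 0.
Yarrow's first-order condition: 186 - 2q_Y - (q_F + q_M) = 0.
Meridian's first-order condition: 191 - 2q_M - (q_F + q_Y) = 0.
Adding the 3 conditions: 634 − 2Q − 2Q = 0, i.e. Q = 317/2.
Back-substituting: q_F = (257 − 317/2) = 197/2, q_Y = (186 − 317/2) = 55/2, q_M = (191 − 317/2) = 65/2.
Total output Q = 317/2, so price P = 290 - 317/2 = 263/2.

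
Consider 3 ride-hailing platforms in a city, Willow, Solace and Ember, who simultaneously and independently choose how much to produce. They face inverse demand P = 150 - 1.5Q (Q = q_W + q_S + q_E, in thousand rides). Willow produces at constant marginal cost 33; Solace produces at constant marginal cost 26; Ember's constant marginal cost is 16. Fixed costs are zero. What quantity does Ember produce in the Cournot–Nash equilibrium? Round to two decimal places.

26.83

Willow's profit: π_W = (150 - 1.5Q)q_W - (33q_W). Setting ∂π_W/∂q_W = 0: 117 - 3q_W - (3/2)(q_S + q_E) = 0.
Solace's first-order condition: 124 - 3q_S - (3/2)(q_W + q_E) = 0.
Ember's first-order condition: 134 - 3q_E - (3/2)(q_W + q_S) = 0.
Adding the 3 conditions: 375 − 3Q − 3Q = 0, i.e. Q = 125/2.
Back-substituting: q_W = (117 − 375/4)/(3/2) = 31/2, q_S = (124 − 375/4)/(3/2) = 121/6, q_E = (134 − 375/4)/(3/2) = 161/6.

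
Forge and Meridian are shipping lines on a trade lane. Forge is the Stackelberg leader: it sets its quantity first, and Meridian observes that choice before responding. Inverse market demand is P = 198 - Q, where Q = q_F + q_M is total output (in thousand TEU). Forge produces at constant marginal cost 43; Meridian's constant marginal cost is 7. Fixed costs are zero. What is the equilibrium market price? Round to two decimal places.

The follower Meridian best-responds to any q_F: π_M = (198 - Q)q_M - 7q_M.
∂π_M/∂q_M = 191 - q_F - 2q_M = 0 gives the reaction function q_M = (191 - q_F)/2.
The leader anticipates this reaction. Substituting into P = 198 - Q gives P = 205/2 - (1/2)q_F, so π_F = (205/2 - (1/2)q_F)q_F - 43q_F.
Leader FOC: 119/2 - q_F = 0, so q_F = 119/2.
Then q_M = (191 - 119/2)/2 = 263/4.
Total output Q = 501/4, so price P = 198 - 501/4 = 291/4.

72.75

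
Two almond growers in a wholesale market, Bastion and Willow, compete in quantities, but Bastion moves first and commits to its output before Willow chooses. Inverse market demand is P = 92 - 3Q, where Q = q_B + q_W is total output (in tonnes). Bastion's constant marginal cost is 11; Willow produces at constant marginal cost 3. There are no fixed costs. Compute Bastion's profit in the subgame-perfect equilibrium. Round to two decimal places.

The follower Willow best-responds to any q_B: π_W = (92 - 3Q)q_W - 3q_W.
Follower FOC: 89 - 3q_B - 6q_W = 0, so q_W(q_B) = (89 - 3q_B)/6.
Bastion substitutes q_W(q_B) into its own profit: π_B = q_B(92 - 3q_B - (89 - 3q_B)/2) - 11q_B = (95/2 - (3/2)q_B)q_B - 11q_B.
Maximising: ∂π_B/∂q_B = 73/2 - 3q_B = 0, giving q_B = 73/6.
Then q_W = (89 - 3·(73/6))/6 = 35/4.
Price P = 92 - 3·(251/12) = 117/4.
Bastion's profit: (117/4 - 11)·(73/6) = 222.0417.

222.04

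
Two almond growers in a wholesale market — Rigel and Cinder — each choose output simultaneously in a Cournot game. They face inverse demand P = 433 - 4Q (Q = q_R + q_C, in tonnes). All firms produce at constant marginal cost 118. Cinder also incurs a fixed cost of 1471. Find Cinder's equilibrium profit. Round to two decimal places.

A representative firm's profit is π_i = q_i(433 - 4Q) - 118q_i.
Setting ∂π_i/∂q_i = 0 with rivals' quantities fixed: 315 - 8q_i - 4q_j = 0.
With identical firms every q_j equals q_i, so q_j = q_i and 315 = 12q_i, giving q_i = 105/4.
Price P = 433 - 4·(105/2) = 223.
Cinder's profit: (223 - 118)·(105/4) - 1471 = 1285.2500.

1285.25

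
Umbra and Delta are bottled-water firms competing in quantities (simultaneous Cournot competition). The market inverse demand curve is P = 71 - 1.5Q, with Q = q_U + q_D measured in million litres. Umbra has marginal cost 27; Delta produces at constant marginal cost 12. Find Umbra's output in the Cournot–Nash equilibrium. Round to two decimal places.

Umbra's profit: π_U = (71 - 1.5Q)q_U - (27q_U). Setting ∂π_U/∂q_U = 0: 44 - 3q_U - (3/2)(q_D) = 0.
Delta's first-order condition: 59 - 3q_D - (3/2)(q_U) = 0.
So q_U = (44 - (3/2)q_D)/3 and q_D = (59 - (3/2)q_U)/3.
Solving the pair: q_U = 58/9, q_D = 148/9.

6.44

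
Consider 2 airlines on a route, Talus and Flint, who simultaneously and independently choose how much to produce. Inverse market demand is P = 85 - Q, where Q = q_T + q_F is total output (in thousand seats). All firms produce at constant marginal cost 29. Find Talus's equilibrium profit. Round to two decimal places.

348.44

A representative firm's profit is π_i = q_i(85 - Q) - 29q_i.
First-order condition (treating rivals' output as given): 56 - 2q_i - q_j = 0.
By symmetry each firm produces the same amount; substituting q_j = q_i yields q_i = 56/3.
Price P = 85 - 112/3 = 143/3.
Talus's profit: (143/3 - 29)·(56/3) = 348.4444.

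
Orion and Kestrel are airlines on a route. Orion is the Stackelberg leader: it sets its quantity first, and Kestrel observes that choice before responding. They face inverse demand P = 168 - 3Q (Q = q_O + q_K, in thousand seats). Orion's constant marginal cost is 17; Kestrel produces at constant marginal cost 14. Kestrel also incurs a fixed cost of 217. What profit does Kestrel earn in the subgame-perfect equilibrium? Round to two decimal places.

316.33

Solve by backward induction. Given q_O, the follower Kestrel maximises π_K = (168 - 3q_O - 3q_K)q_K - 14q_K.
Follower FOC: 154 - 3q_O - 6q_K = 0, so q_K(q_O) = (154 - 3q_O)/6.
The leader anticipates this reaction. Substituting into P = 168 - 3Q gives P = 91 - (3/2)q_O, so π_O = (91 - (3/2)q_O)q_O - 17q_O.
The leader's first-order condition 74 - 3q_O = 0 yields q_O = 74/3.
Then q_K = (154 - 3·(74/3))/6 = 40/3.
Price P = 168 - 3·38 = 54.
Kestrel's profit: (54 - 14)·(40/3) - 217 = 949/3.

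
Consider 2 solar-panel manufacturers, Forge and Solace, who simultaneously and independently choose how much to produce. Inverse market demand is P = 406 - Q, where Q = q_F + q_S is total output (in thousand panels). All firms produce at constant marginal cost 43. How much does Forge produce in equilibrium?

121

Each firm earns π_i = (406 - Q)q_i - 43q_i.
First-order condition (treating rivals' output as given): 363 - 2q_i - q_j = 0.
By symmetry each firm produces the same amount; substituting q_j = q_i yields q_i = 363/3 = 121.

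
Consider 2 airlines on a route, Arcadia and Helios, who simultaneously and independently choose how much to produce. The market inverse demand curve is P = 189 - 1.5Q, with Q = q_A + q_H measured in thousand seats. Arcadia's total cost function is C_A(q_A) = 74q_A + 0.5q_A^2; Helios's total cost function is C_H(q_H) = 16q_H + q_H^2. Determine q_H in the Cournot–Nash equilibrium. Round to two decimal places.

Arcadia's profit: π_A = (189 - 1.5Q)q_A - (74q_A + (1/2)q_A²). Setting ∂π_A/∂q_A = 0: 115 - 4q_A - (3/2)(q_H) = 0.
Helios's profit: π_H = (189 - 1.5Q)q_H - (16q_H + q_H²). Setting ∂π_H/∂q_H = 0: 173 - 5q_H - (3/2)(q_A) = 0.
So q_A = (115 - (3/2)q_H)/4 and q_H = (173 - (3/2)q_A)/5.
Solving the pair: q_A = 1262/71, q_H = 29.2676.

29.27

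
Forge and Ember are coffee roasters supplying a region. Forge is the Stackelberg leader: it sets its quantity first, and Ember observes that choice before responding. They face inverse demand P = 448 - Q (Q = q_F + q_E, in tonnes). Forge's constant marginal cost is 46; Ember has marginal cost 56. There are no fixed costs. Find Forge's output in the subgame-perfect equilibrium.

Solve by backward induction. Given q_F, the follower Ember maximises π_E = (448 - q_F - q_E)q_E - 56q_E.
∂π_E/∂q_E = 392 - q_F - 2q_E = 0 gives the reaction function q_E = (392 - q_F)/2.
Forge substitutes q_E(q_F) into its own profit: π_F = q_F(448 - q_F - (392 - q_F)/2) - 46q_F = (252 - (1/2)q_F)q_F - 46q_F.
Maximising: ∂π_F/∂q_F = 206 - q_F = 0, giving q_F = 206.
Then q_E = (392 - 206)/2 = 93.

206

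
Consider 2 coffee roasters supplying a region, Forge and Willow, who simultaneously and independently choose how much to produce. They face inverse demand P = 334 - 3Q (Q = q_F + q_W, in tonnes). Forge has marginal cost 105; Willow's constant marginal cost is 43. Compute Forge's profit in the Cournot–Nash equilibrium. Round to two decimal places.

1032.93

Forge's profit: π_F = (334 - 3Q)q_F - (105q_F). Setting ∂π_F/∂q_F = 0: 229 - 6q_F - 3(q_W) = 0.
Willow's profit: π_W = (334 - 3Q)q_W - (43q_W). Setting ∂π_W/∂q_W = 0: 291 - 6q_W - 3(q_F) = 0.
So q_F = (229 - 3q_W)/6 and q_W = (291 - 3q_F)/6.
Solving the pair: q_F = 167/9, q_W = 353/9.
Price P = 334 - 3·(520/9) = 482/3.
Forge's profit: (482/3 - 105)·(167/9) = 1032.9259.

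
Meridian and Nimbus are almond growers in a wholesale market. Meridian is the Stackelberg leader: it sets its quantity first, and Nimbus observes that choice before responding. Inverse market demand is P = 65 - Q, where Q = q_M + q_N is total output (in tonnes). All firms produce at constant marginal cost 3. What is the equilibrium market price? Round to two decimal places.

18.50

The follower Nimbus best-responds to any q_M: π_N = (65 - Q)q_N - 3q_N.
∂π_N/∂q_N = 62 - q_M - 2q_N = 0 gives the reaction function q_N = (62 - q_M)/2.
Meridian substitutes q_N(q_M) into its own profit: π_M = q_M(65 - q_M - (62 - q_M)/2) - 3q_M = (34 - (1/2)q_M)q_M - 3q_M.
Leader FOC: 31 - q_M = 0, so q_M = 31.
Then q_N = (62 - 31)/2 = 31/2.
Total output Q = 93/2, so price P = 65 - 93/2 = 37/2.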